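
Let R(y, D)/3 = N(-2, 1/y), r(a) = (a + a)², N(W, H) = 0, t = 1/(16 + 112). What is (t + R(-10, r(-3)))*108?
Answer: 27/32 ≈ 0.84375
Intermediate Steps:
t = 1/128 ≈ 0.0078125
r(a) = 4*a² (r(a) = (2*a)² = 4*a²)
R(y, D) = 0 (R(y, D) = 3*0 = 0)
(t + R(-10, r(-3)))*108 = (1/128 + 0)*108 = (1/128)*108 = 27/32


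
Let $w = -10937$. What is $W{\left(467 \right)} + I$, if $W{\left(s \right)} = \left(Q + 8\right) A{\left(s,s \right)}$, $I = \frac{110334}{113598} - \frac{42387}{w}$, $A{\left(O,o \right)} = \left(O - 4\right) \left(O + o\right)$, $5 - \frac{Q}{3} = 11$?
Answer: $- \frac{895457601463256}{207070221} \approx -4.3244 \cdot 10^{6}$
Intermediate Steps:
$Q = -18$ ($Q = 15 - 33 = -18$)
$A{\left(O,o \right)} = \left(-4 + O\right) \left(O + o\right)$
$I = \frac{1003633564}{207070221}$ ($I = \frac{110334}{113598} - \frac{42387}{-10937} = 110334 \cdot \frac{1}{113598} - - \frac{42387}{10937} = \frac{18389}{18933} + \frac{42387}{10937} = \frac{1003633564}{207070221} \approx 4.8468$)
$W{\left(s \right)} = - 20 s^{2} + 80 s$ ($W{\left(s \right)} = \left(-18 + 8\right) \left(s^{2} - 4 s - 4 s + s s\right) = - 10 \left(s^{2} - 4 s - 4 s + s^{2}\right) = - 10 \left(- 8 s + 2 s^{2}\right) = - 20 s^{2} + 80 s$)
$W{\left(467 \right)} + I = 20 \cdot 467 \left(4 - 467\right) + \frac{1003633564}{207070221} = 20 \cdot 467 \left(-463\right) + \frac{1003633564}{207070221} = -4324420 + \frac{1003633564}{207070221} = - \frac{895457601463256}{207070221}$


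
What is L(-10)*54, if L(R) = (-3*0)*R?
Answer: 0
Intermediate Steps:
L(R) = 0 (L(R) = 0*R = 0)
L(-10)*54 = 0*54 = 0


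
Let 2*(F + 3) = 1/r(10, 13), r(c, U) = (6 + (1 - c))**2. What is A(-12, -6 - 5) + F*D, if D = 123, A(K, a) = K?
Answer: -2245/6 ≈ -374.17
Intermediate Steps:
r(c, U) = (7 - c)**2
F = -53/18 (F = -3 + 1/(2*((-7 + 10)**2)) = -3 + 1/(2*(3**2)) = -3 + (1/2)/9 = -3 + (1/2)*(1/9) = -3 + 1/18 = -53/18 ≈ -2.9444)
A(-12, -6 - 5) + F*D = -12 - 53/18*123 = -12 - 2173/6 = -2245/6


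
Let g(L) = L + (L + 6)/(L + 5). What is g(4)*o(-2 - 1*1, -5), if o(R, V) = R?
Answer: -46/3 ≈ -15.333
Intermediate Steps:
g(L) = L + (6 + L)/(5 + L)
g(4)*o(-2 - 1*1, -5) = ((6 + 4**2 + 6*4)/(5 + 4))*(-2 - 1*1) = ((6 + 16 + 24)/9)*(-2 - 1) = ((1/9)*46)*(-3) = (46/9)*(-3) = -46/3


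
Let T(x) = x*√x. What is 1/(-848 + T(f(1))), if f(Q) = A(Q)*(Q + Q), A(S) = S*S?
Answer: -106/89887 - √2/359548 ≈ -0.0011832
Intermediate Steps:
A(S) = S²
f(Q) = 2*Q³ (f(Q) = Q²*(Q + Q) = Q²*(2*Q) = 2*Q³)
T(x) = x^(3/2)
1/(-848 + T(f(1))) = 1/(-848 + (2*1³)^(3/2)) = 1/(-848 + (2*1)^(3/2)) = 1/(-848 + 2^(3/2)) = 1/(-848 + 2*√2)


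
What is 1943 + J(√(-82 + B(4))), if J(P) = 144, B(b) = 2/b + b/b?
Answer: 2087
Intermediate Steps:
B(b) = 1 + 2/b (B(b) = 2/b + 1 = 1 + 2/b)
1943 + J(√(-82 + B(4))) = 1943 + 144 = 2087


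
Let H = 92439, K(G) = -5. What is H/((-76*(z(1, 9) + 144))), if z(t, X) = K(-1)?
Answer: -92439/10564 ≈ -8.7504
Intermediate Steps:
z(t, X) = -5
H/((-76*(z(1, 9) + 144))) = 92439/((-76*(-5 + 144))) = 92439/((-76*139)) = 92439/(-10564) = 92439*(-1/10564) = -92439/10564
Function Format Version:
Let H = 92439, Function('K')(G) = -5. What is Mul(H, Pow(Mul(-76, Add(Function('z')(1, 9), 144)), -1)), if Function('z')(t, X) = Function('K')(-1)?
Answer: Rational(-92439, 10564) ≈ -8.7504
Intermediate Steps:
Function('z')(t, X) = -5
Mul(H, Pow(Mul(-76, Add(Function('z')(1, 9), 144)), -1)) = Mul(92439, Pow(Mul(-76, Add(-5, 144)), -1)) = Mul(92439, Pow(Mul(-76, 139), -1)) = Mul(92439, Pow(-10564, -1)) = Mul(92439, Rational(-1, 10564)) = Rational(-92439, 10564)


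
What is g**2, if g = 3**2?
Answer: 81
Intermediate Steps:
g = 9
g**2 = 9**2 = 81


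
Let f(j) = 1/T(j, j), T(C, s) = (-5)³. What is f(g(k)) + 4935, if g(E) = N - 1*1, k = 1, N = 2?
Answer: 616874/125 ≈ 4935.0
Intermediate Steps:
T(C, s) = -125
g(E) = 1 (g(E) = 2 - 1*1 = 2 - 1 = 1)
f(j) = -1/125 (f(j) = 1/(-125) = -1/125)
f(g(k)) + 4935 = -1/125 + 4935 = 616874/125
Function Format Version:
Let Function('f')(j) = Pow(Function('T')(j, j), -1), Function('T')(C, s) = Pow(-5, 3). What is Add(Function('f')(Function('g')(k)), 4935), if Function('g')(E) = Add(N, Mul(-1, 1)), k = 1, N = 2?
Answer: Rational(616874, 125) ≈ 4935.0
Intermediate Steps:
Function('T')(C, s) = -125
Function('g')(E) = 1 (Function('g')(E) = Add(2, Mul(-1, 1)) = Add(2, -1) = 1)
Function('f')(j) = Rational(-1, 125) (Function('f')(j) = Pow(-125, -1) = Rational(-1, 125))
Add(Function('f')(Function('g')(k)), 4935) = Add(Rational(-1, 125), 4935) = Rational(616874, 125)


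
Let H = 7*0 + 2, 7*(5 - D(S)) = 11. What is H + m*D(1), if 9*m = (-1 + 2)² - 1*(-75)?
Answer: 650/21 ≈ 30.952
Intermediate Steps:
D(S) = 24/7 (D(S) = 5 - ⅐*11 = 5 - 11/7 = 24/7)
H = 2 (H = 0 + 2 = 2)
m = 76/9 (m = ((-1 + 2)² - 1*(-75))/9 = (1² + 75)/9 = (1 + 75)/9 = (⅑)*76 = 76/9 ≈ 8.4444)
H + m*D(1) = 2 + (76/9)*(24/7) = 2 + 608/21 = 650/21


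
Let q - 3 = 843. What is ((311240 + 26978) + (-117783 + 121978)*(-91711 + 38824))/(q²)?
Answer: -221522747/715716 ≈ -309.51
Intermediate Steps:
q = 846 (q = 3 + 843 = 846)
((311240 + 26978) + (-117783 + 121978)*(-91711 + 38824))/(q²) = ((311240 + 26978) + (-117783 + 121978)*(-91711 + 38824))/(846²) = (338218 + 4195*(-52887))/715716 = (338218 - 221860965)*(1/715716) = -221522747*1/715716 = -221522747/715716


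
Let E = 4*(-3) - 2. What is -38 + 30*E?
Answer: -458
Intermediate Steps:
E = -14 (E = -12 - 2 = -14)
-38 + 30*E = -38 + 30*(-14) = -38 - 420 = -458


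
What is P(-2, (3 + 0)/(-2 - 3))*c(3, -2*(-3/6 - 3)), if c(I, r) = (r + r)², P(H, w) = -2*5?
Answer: -1960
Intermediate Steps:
P(H, w) = -10
c(I, r) = 4*r² (c(I, r) = (2*r)² = 4*r²)
P(-2, (3 + 0)/(-2 - 3))*c(3, -2*(-3/6 - 3)) = -40*(-2*(-3/6 - 3))² = -40*(-2*(-3*⅙ - 3))² = -40*(-2*(-½ - 3))² = -40*(-2*(-7/2))² = -40*7² = -40*49 = -10*196 = -1960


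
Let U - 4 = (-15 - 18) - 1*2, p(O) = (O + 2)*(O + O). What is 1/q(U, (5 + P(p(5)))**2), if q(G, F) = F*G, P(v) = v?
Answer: -1/174375 ≈ -5.7348e-6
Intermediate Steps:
p(O) = 2*O*(2 + O) (p(O) = (2 + O)*(2*O) = 2*O*(2 + O))
U = -31 (U = 4 + ((-15 - 18) - 1*2) = 4 + (-33 - 2) = 4 - 35 = -31)
1/q(U, (5 + P(p(5)))**2) = 1/((5 + 2*5*(2 + 5))**2*(-31)) = 1/((5 + 2*5*7)**2*(-31)) = 1/((5 + 70)**2*(-31)) = 1/(75**2*(-31)) = 1/(5625*(-31)) = 1/(-174375) = -1/174375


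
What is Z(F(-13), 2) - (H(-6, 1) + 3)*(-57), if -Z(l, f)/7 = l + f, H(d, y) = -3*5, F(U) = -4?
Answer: -670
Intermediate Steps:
H(d, y) = -15
Z(l, f) = -7*f - 7*l (Z(l, f) = -7*(l + f) = -7*(f + l) = -7*f - 7*l)
Z(F(-13), 2) - (H(-6, 1) + 3)*(-57) = (-7*2 - 7*(-4)) - (-15 + 3)*(-57) = (-14 + 28) - (-12)*(-57) = 14 - 1*684 = 14 - 684 = -670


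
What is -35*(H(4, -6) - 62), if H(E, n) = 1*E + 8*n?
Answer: 3710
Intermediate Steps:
H(E, n) = E + 8*n
-35*(H(4, -6) - 62) = -35*((4 + 8*(-6)) - 62) = -35*((4 - 48) - 62) = -35*(-44 - 62) = -35*(-106) = 3710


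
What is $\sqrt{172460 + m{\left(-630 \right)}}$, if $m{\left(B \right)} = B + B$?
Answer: $40 \sqrt{107} \approx 413.76$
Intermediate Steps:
$m{\left(B \right)} = 2 B$
$\sqrt{172460 + m{\left(-630 \right)}} = \sqrt{172460 + 2 \left(-630\right)} = \sqrt{172460 - 1260} = \sqrt{171200} = 40 \sqrt{107}$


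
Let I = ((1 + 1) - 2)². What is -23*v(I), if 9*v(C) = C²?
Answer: 0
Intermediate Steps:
I = 0 (I = (2 - 2)² = 0² = 0)
v(C) = C²/9
-23*v(I) = -23*0²/9 = -23*0/9 = -23*0 = 0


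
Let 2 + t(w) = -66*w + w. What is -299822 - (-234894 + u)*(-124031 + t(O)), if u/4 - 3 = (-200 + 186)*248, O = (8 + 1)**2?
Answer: -32165763282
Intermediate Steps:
O = 81 (O = 9**2 = 81)
t(w) = -2 - 65*w (t(w) = -2 + (-66*w + w) = -2 - 65*w)
u = -13876 (u = 12 + 4*((-200 + 186)*248) = 12 + 4*(-14*248) = 12 + 4*(-3472) = 12 - 13888 = -13876)
-299822 - (-234894 + u)*(-124031 + t(O)) = -299822 - (-234894 - 13876)*(-124031 + (-2 - 65*81)) = -299822 - (-248770)*(-124031 + (-2 - 5265)) = -299822 - (-248770)*(-124031 - 5267) = -299822 - (-248770)*(-129298) = -299822 - 1*32165463460 = -299822 - 32165463460 = -32165763282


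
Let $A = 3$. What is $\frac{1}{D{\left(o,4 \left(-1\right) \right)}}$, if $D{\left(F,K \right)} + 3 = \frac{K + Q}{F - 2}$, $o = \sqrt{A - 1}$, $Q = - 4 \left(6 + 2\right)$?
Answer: $\frac{11}{147} - \frac{2 \sqrt{2}}{49} \approx 0.017107$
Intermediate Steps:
$Q = -32$ ($Q = \left(-4\right) 8 = -32$)
$o = \sqrt{2}$ ($o = \sqrt{3 - 1} = \sqrt{2} \approx 1.4142$)
$D{\left(F,K \right)} = -3 + \frac{-32 + K}{-2 + F}$ ($D{\left(F,K \right)} = -3 + \frac{K - 32}{F - 2} = -3 + \frac{-32 + K}{-2 + F}$)
$\frac{1}{D{\left(o,4 \left(-1\right) \right)}} = \frac{1}{\frac{1}{-2 + \sqrt{2}} \left(-26 + 4 \left(-1\right) - 3 \sqrt{2}\right)} = \frac{1}{\frac{1}{-2 + \sqrt{2}} \left(-26 - 4 - 3 \sqrt{2}\right)} = \frac{1}{\frac{1}{-2 + \sqrt{2}} \left(-30 - 3 \sqrt{2}\right)} = \frac{-2 + \sqrt{2}}{-30 - 3 \sqrt{2}}$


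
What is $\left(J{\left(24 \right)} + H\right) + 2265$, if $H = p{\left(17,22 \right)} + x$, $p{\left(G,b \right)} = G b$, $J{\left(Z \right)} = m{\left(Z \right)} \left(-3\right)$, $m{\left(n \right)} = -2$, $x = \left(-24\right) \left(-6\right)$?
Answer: $2789$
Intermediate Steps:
$x = 144$
$J{\left(Z \right)} = 6$ ($J{\left(Z \right)} = \left(-2\right) \left(-3\right) = 6$)
$H = 518$ ($H = 17 \cdot 22 + 144 = 374 + 144 = 518$)
$\left(J{\left(24 \right)} + H\right) + 2265 = \left(6 + 518\right) + 2265 = 524 + 2265 = 2789$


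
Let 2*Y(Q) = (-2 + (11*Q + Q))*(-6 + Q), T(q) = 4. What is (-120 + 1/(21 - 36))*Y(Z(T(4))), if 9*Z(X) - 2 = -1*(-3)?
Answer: 617743/405 ≈ 1525.3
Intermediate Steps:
Z(X) = 5/9 (Z(X) = 2/9 + (-1*(-3))/9 = 2/9 + (⅑)*3 = 2/9 + ⅓ = 5/9)
Y(Q) = (-6 + Q)*(-2 + 12*Q)/2 (Y(Q) = ((-2 + (11*Q + Q))*(-6 + Q))/2 = ((-2 + 12*Q)*(-6 + Q))/2 = ((-6 + Q)*(-2 + 12*Q))/2 = (-6 + Q)*(-2 + 12*Q)/2)
(-120 + 1/(21 - 36))*Y(Z(T(4))) = (-120 + 1/(21 - 36))*(6 - 37*5/9 + 6*(5/9)²) = (-120 + 1/(-15))*(6 - 185/9 + 6*(25/81)) = (-120 - 1/15)*(6 - 185/9 + 50/27) = -1801/15*(-343/27) = 617743/405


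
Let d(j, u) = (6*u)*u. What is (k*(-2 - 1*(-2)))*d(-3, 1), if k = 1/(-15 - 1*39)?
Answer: 0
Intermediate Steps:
d(j, u) = 6*u**2
k = -1/54 (k = 1/(-15 - 39) = 1/(-54) = -1/54 ≈ -0.018519)
(k*(-2 - 1*(-2)))*d(-3, 1) = (-(-2 - 1*(-2))/54)*(6*1**2) = (-(-2 + 2)/54)*(6*1) = -1/54*0*6 = 0*6 = 0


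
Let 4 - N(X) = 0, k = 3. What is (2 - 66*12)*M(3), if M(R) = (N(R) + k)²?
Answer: -38710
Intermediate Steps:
N(X) = 4 (N(X) = 4 - 1*0 = 4 + 0 = 4)
M(R) = 49 (M(R) = (4 + 3)² = 7² = 49)
(2 - 66*12)*M(3) = (2 - 66*12)*49 = (2 - 792)*49 = -790*49 = -38710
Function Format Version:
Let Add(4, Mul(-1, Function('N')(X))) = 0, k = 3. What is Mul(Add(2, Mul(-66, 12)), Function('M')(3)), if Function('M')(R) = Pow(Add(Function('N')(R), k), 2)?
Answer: -38710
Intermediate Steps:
Function('N')(X) = 4 (Function('N')(X) = Add(4, Mul(-1, 0)) = Add(4, 0) = 4)
Function('M')(R) = 49 (Function('M')(R) = Pow(Add(4, 3), 2) = Pow(7, 2) = 49)
Mul(Add(2, Mul(-66, 12)), Function('M')(3)) = Mul(Add(2, Mul(-66, 12)), 49) = Mul(Add(2, -792), 49) = Mul(-790, 49) = -38710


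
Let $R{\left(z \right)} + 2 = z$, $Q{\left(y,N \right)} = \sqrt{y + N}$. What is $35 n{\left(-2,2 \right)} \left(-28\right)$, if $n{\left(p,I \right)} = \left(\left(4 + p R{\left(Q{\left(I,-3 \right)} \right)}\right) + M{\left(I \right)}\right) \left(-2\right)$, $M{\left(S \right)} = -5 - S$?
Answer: $1960 - 3920 i \approx 1960.0 - 3920.0 i$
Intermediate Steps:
$Q{\left(y,N \right)} = \sqrt{N + y}$
$R{\left(z \right)} = -2 + z$
$n{\left(p,I \right)} = 2 + 2 I - 2 p \left(-2 + \sqrt{-3 + I}\right)$ ($n{\left(p,I \right)} = \left(\left(4 + p \left(-2 + \sqrt{-3 + I}\right)\right) - \left(5 + I\right)\right) \left(-2\right) = \left(-1 - I + p \left(-2 + \sqrt{-3 + I}\right)\right) \left(-2\right) = 2 + 2 I - 2 p \left(-2 + \sqrt{-3 + I}\right)$)
$35 n{\left(-2,2 \right)} \left(-28\right) = 35 \left(2 + 2 \cdot 2 - - 4 \left(-2 + \sqrt{-3 + 2}\right)\right) \left(-28\right) = 35 \left(2 + 4 - - 4 \left(-2 + \sqrt{-1}\right)\right) \left(-28\right) = 35 \left(2 + 4 - - 4 \left(-2 + i\right)\right) \left(-28\right) = 35 \left(2 + 4 - \left(8 - 4 i\right)\right) \left(-28\right) = 35 \left(-2 + 4 i\right) \left(-28\right) = \left(-70 + 140 i\right) \left(-28\right) = 1960 - 3920 i$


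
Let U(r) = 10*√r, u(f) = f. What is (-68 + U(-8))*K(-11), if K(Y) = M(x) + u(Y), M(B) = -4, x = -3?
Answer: 1020 - 300*I*√2 ≈ 1020.0 - 424.26*I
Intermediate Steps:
K(Y) = -4 + Y
(-68 + U(-8))*K(-11) = (-68 + 10*√(-8))*(-4 - 11) = (-68 + 10*(2*I*√2))*(-15) = (-68 + 20*I*√2)*(-15) = 1020 - 300*I*√2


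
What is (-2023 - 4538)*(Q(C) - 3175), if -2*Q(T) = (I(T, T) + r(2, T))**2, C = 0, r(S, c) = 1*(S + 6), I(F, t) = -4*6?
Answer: 21670983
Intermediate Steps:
I(F, t) = -24
r(S, c) = 6 + S (r(S, c) = 1*(6 + S) = 6 + S)
Q(T) = -128 (Q(T) = -(-24 + (6 + 2))**2/2 = -(-24 + 8)**2/2 = -1/2*(-16)**2 = -1/2*256 = -128)
(-2023 - 4538)*(Q(C) - 3175) = (-2023 - 4538)*(-128 - 3175) = -6561*(-3303) = 21670983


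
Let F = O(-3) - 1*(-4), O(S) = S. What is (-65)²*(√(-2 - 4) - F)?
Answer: -4225 + 4225*I*√6 ≈ -4225.0 + 10349.0*I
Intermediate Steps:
F = 1 (F = -3 - 1*(-4) = -3 + 4 = 1)
(-65)²*(√(-2 - 4) - F) = (-65)²*(√(-2 - 4) - 1*1) = 4225*(√(-6) - 1) = 4225*(I*√6 - 1) = 4225*(-1 + I*√6) = -4225 + 4225*I*√6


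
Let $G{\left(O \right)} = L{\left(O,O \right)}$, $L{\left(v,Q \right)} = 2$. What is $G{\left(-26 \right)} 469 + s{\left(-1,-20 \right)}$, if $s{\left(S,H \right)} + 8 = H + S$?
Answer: $909$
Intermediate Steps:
$s{\left(S,H \right)} = -8 + H + S$ ($s{\left(S,H \right)} = -8 + \left(H + S\right) = -8 + H + S$)
$G{\left(O \right)} = 2$
$G{\left(-26 \right)} 469 + s{\left(-1,-20 \right)} = 2 \cdot 469 - 29 = 938 - 29 = 909$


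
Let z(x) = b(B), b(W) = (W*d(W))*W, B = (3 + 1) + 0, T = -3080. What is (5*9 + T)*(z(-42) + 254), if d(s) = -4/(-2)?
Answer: -868010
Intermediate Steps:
B = 4 (B = 4 + 0 = 4)
d(s) = 2 (d(s) = -4*(-½) = 2)
b(W) = 2*W² (b(W) = (W*2)*W = (2*W)*W = 2*W²)
z(x) = 32 (z(x) = 2*4² = 2*16 = 32)
(5*9 + T)*(z(-42) + 254) = (5*9 - 3080)*(32 + 254) = (45 - 3080)*286 = -3035*286 = -868010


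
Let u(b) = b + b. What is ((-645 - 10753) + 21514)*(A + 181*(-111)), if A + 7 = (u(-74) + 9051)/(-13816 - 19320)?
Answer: -1684253888199/8284 ≈ -2.0331e+8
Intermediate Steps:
u(b) = 2*b
A = -240855/33136 (A = -7 + (2*(-74) + 9051)/(-13816 - 19320) = -7 + (-148 + 9051)/(-33136) = -7 + 8903*(-1/33136) = -7 - 8903/33136 = -240855/33136 ≈ -7.2687)
((-645 - 10753) + 21514)*(A + 181*(-111)) = ((-645 - 10753) + 21514)*(-240855/33136 + 181*(-111)) = (-11398 + 21514)*(-240855/33136 - 20091) = 10116*(-665976231/33136) = -1684253888199/8284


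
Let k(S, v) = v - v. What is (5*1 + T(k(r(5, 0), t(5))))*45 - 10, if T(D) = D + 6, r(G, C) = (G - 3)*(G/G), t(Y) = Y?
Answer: 485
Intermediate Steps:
r(G, C) = -3 + G (r(G, C) = (-3 + G)*1 = -3 + G)
k(S, v) = 0
T(D) = 6 + D
(5*1 + T(k(r(5, 0), t(5))))*45 - 10 = (5*1 + (6 + 0))*45 - 10 = (5 + 6)*45 - 10 = 11*45 - 10 = 495 - 10 = 485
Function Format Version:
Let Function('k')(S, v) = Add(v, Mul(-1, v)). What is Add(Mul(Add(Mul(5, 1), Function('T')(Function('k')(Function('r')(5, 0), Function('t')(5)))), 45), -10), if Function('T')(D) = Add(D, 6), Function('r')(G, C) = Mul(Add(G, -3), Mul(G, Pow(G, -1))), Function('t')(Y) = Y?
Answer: 485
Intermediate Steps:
Function('r')(G, C) = Add(-3, G) (Function('r')(G, C) = Mul(Add(-3, G), 1) = Add(-3, G))
Function('k')(S, v) = 0
Function('T')(D) = Add(6, D)
Add(Mul(Add(Mul(5, 1), Function('T')(Function('k')(Function('r')(5, 0), Function('t')(5)))), 45), -10) = Add(Mul(Add(Mul(5, 1), Add(6, 0)), 45), -10) = Add(Mul(Add(5, 6), 45), -10) = Add(Mul(11, 45), -10) = Add(495, -10) = 485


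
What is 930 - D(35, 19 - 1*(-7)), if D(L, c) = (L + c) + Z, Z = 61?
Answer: 808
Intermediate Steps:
D(L, c) = 61 + L + c (D(L, c) = (L + c) + 61 = 61 + L + c)
930 - D(35, 19 - 1*(-7)) = 930 - (61 + 35 + (19 - 1*(-7))) = 930 - (61 + 35 + (19 + 7)) = 930 - (61 + 35 + 26) = 930 - 1*122 = 930 - 122 = 808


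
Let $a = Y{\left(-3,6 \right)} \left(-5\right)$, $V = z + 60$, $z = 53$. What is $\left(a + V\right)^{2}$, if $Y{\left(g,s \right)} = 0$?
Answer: $12769$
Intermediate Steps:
$V = 113$ ($V = 53 + 60 = 113$)
$a = 0$ ($a = 0 \left(-5\right) = 0$)
$\left(a + V\right)^{2} = \left(0 + 113\right)^{2} = 113^{2} = 12769$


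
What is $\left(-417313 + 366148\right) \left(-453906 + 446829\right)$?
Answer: $362094705$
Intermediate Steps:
$\left(-417313 + 366148\right) \left(-453906 + 446829\right) = \left(-51165\right) \left(-7077\right) = 362094705$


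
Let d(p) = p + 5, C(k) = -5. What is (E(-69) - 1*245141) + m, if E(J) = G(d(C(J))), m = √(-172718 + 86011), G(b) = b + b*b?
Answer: -245141 + I*√86707 ≈ -2.4514e+5 + 294.46*I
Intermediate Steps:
d(p) = 5 + p
G(b) = b + b²
m = I*√86707 (m = √(-86707) = I*√86707 ≈ 294.46*I)
E(J) = 0 (E(J) = (5 - 5)*(1 + (5 - 5)) = 0*(1 + 0) = 0*1 = 0)
(E(-69) - 1*245141) + m = (0 - 1*245141) + I*√86707 = (0 - 245141) + I*√86707 = -245141 + I*√86707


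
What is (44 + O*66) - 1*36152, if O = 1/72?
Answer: -433285/12 ≈ -36107.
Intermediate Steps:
O = 1/72 ≈ 0.013889
(44 + O*66) - 1*36152 = (44 + (1/72)*66) - 1*36152 = (44 + 11/12) - 36152 = 539/12 - 36152 = -433285/12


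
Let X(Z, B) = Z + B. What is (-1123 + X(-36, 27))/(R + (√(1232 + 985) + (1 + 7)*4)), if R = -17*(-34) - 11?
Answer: -169517/89146 + 283*√2217/89146 ≈ -1.7521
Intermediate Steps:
R = 567 (R = 578 - 11 = 567)
X(Z, B) = B + Z
(-1123 + X(-36, 27))/(R + (√(1232 + 985) + (1 + 7)*4)) = (-1123 + (27 - 36))/(567 + (√(1232 + 985) + (1 + 7)*4)) = (-1123 - 9)/(567 + (√2217 + 8*4)) = -1132/(567 + (√2217 + 32)) = -1132/(567 + (32 + √2217)) = -1132/(599 + √2217)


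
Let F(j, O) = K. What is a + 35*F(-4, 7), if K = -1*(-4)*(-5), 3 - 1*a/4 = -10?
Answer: -648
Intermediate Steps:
a = 52 (a = 12 - 4*(-10) = 12 + 40 = 52)
K = -20 (K = 4*(-5) = -20)
F(j, O) = -20
a + 35*F(-4, 7) = 52 + 35*(-20) = 52 - 700 = -648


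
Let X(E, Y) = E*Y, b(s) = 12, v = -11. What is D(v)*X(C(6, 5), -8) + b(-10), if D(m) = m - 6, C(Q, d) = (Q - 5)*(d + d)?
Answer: 1372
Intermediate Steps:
C(Q, d) = 2*d*(-5 + Q) (C(Q, d) = (-5 + Q)*(2*d) = 2*d*(-5 + Q))
D(m) = -6 + m
D(v)*X(C(6, 5), -8) + b(-10) = (-6 - 11)*((2*5*(-5 + 6))*(-8)) + 12 = -17*2*5*1*(-8) + 12 = -170*(-8) + 12 = -17*(-80) + 12 = 1360 + 12 = 1372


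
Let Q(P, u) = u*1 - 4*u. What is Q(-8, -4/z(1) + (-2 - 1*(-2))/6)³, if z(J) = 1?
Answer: 1728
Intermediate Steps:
Q(P, u) = -3*u (Q(P, u) = u - 4*u = -3*u)
Q(-8, -4/z(1) + (-2 - 1*(-2))/6)³ = (-3*(-4/1 + (-2 - 1*(-2))/6))³ = (-3*(-4*1 + (-2 + 2)*(⅙)))³ = (-3*(-4 + 0*(⅙)))³ = (-3*(-4 + 0))³ = (-3*(-4))³ = 12³ = 1728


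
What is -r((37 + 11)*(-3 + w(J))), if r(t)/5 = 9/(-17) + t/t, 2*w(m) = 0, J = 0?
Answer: -40/17 ≈ -2.3529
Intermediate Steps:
w(m) = 0 (w(m) = (1/2)*0 = 0)
r(t) = 40/17 (r(t) = 5*(9/(-17) + t/t) = 5*(9*(-1/17) + 1) = 5*(-9/17 + 1) = 5*(8/17) = 40/17)
-r((37 + 11)*(-3 + w(J))) = -1*40/17 = -40/17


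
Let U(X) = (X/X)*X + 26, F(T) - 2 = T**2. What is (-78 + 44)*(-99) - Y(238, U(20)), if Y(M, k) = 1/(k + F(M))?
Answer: 190825271/56692 ≈ 3366.0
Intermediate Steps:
F(T) = 2 + T**2
U(X) = 26 + X (U(X) = 1*X + 26 = X + 26 = 26 + X)
Y(M, k) = 1/(2 + k + M**2) (Y(M, k) = 1/(k + (2 + M**2)) = 1/(2 + k + M**2))
(-78 + 44)*(-99) - Y(238, U(20)) = (-78 + 44)*(-99) - 1/(2 + (26 + 20) + 238**2) = -34*(-99) - 1/(2 + 46 + 56644) = 3366 - 1/56692 = 190825271/56692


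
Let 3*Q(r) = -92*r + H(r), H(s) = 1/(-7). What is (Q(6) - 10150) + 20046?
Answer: 203951/21 ≈ 9712.0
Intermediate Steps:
H(s) = -⅐
Q(r) = -1/21 - 92*r/3 (Q(r) = (-92*r - ⅐)/3 = (-⅐ - 92*r)/3 = -1/21 - 92*r/3)
(Q(6) - 10150) + 20046 = ((-1/21 - 92/3*6) - 10150) + 20046 = ((-1/21 - 184) - 10150) + 20046 = (-3865/21 - 10150) + 20046 = -217015/21 + 20046 = 203951/21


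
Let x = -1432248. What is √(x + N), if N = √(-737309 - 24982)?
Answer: √(-1432248 + 9*I*√9411) ≈ 0.365 + 1196.8*I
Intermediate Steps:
N = 9*I*√9411 (N = √(-762291) = 9*I*√9411 ≈ 873.09*I)
√(x + N) = √(-1432248 + 9*I*√9411)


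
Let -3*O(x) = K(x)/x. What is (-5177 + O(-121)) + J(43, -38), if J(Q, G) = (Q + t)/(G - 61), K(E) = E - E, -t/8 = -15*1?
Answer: -512686/99 ≈ -5178.6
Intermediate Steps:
t = 120 (t = -(-120) = -8*(-15) = 120)
K(E) = 0
J(Q, G) = (120 + Q)/(-61 + G) (J(Q, G) = (Q + 120)/(G - 61) = (120 + Q)/(-61 + G))
O(x) = 0 (O(x) = -0/x = -⅓*0 = 0)
(-5177 + O(-121)) + J(43, -38) = (-5177 + 0) + (120 + 43)/(-61 - 38) = -5177 + 163/(-99) = -5177 - 1/99*163 = -5177 - 163/99 = -512686/99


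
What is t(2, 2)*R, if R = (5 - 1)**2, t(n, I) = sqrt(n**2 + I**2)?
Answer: 32*sqrt(2) ≈ 45.255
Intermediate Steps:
t(n, I) = sqrt(I**2 + n**2)
R = 16 (R = 4**2 = 16)
t(2, 2)*R = sqrt(2**2 + 2**2)*16 = sqrt(4 + 4)*16 = sqrt(8)*16 = (2*sqrt(2))*16 = 32*sqrt(2)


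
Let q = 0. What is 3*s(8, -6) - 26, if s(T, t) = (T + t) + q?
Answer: -20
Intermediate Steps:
s(T, t) = T + t (s(T, t) = (T + t) + 0 = T + t)
3*s(8, -6) - 26 = 3*(8 - 6) - 26 = 3*2 - 26 = 6 - 26 = -20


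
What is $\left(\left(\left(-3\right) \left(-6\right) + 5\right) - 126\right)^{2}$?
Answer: $10609$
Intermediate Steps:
$\left(\left(\left(-3\right) \left(-6\right) + 5\right) - 126\right)^{2} = \left(\left(18 + 5\right) - 126\right)^{2} = \left(23 - 126\right)^{2} = \left(-103\right)^{2} = 10609$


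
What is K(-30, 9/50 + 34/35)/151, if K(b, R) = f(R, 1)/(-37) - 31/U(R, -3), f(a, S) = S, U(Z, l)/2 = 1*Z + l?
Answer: 200078/3614789 ≈ 0.055350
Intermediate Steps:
U(Z, l) = 2*Z + 2*l (U(Z, l) = 2*(1*Z + l) = 2*(Z + l) = 2*Z + 2*l)
K(b, R) = -1/37 - 31/(-6 + 2*R) (K(b, R) = 1/(-37) - 31/(2*R + 2*(-3)) = 1*(-1/37) - 31/(2*R - 6) = -1/37 - 31/(-6 + 2*R))
K(-30, 9/50 + 34/35)/151 = ((-1141 - 2*(9/50 + 34/35))/(74*(-3 + (9/50 + 34/35))))/151 = ((-1141 - 2*(9*(1/50) + 34*(1/35)))/(74*(-3 + (9*(1/50) + 34*(1/35)))))*(1/151) = ((-1141 - 2*(9/50 + 34/35))/(74*(-3 + (9/50 + 34/35))))*(1/151) = ((-1141 - 2*403/350)/(74*(-3 + 403/350)))*(1/151) = ((-1141 - 403/175)/(74*(-647/350)))*(1/151) = ((1/74)*(-350/647)*(-200078/175))*(1/151) = (200078/23939)*(1/151) = 200078/3614789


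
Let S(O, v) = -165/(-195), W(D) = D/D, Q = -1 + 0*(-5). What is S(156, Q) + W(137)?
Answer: 24/13 ≈ 1.8462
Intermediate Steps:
Q = -1 (Q = -1 + 0 = -1)
W(D) = 1
S(O, v) = 11/13 (S(O, v) = -165*(-1/195) = 11/13)
S(156, Q) + W(137) = 11/13 + 1 = 24/13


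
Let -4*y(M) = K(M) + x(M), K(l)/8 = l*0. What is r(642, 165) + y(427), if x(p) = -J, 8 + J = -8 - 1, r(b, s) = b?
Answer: 2551/4 ≈ 637.75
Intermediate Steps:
K(l) = 0 (K(l) = 8*(l*0) = 8*0 = 0)
J = -17 (J = -8 + (-8 - 1) = -8 - 9 = -17)
x(p) = 17 (x(p) = -1*(-17) = 17)
y(M) = -17/4 (y(M) = -(0 + 17)/4 = -¼*17 = -17/4)
r(642, 165) + y(427) = 642 - 17/4 = 2551/4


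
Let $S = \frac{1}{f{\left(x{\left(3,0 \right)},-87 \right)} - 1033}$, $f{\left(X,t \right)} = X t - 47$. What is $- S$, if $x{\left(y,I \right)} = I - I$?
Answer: $\frac{1}{1080} \approx 0.00092593$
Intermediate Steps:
$x{\left(y,I \right)} = 0$
$f{\left(X,t \right)} = -47 + X t$
$S = - \frac{1}{1080}$ ($S = \frac{1}{\left(-47 + 0 \left(-87\right)\right) - 1033} = \frac{1}{\left(-47 + 0\right) - 1033} = \frac{1}{-47 - 1033} = \frac{1}{-1080} = - \frac{1}{1080} \approx -0.00092593$)
$- S = \left(-1\right) \left(- \frac{1}{1080}\right) = \frac{1}{1080}$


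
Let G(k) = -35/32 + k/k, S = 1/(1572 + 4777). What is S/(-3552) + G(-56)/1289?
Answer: -1057753/14534537136 ≈ -7.2775e-5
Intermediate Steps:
S = 1/6349 ≈ 0.00015751
G(k) = -3/32 (G(k) = -35*1/32 + 1 = -35/32 + 1 = -3/32)
S/(-3552) + G(-56)/1289 = (1/6349)/(-3552) - 3/32/1289 = (1/6349)*(-1/3552) - 3/32*1/1289 = -1/22551648 - 3/41248 = -1057753/14534537136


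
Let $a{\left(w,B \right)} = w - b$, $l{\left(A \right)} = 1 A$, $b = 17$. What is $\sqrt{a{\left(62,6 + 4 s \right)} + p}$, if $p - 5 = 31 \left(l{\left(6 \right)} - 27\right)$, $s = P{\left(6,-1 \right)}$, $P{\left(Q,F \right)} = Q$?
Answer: $i \sqrt{601} \approx 24.515 i$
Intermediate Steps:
$s = 6$
$l{\left(A \right)} = A$
$a{\left(w,B \right)} = -17 + w$ ($a{\left(w,B \right)} = w - 17 = -17 + w$)
$p = -646$ ($p = 5 + 31 \left(6 - 27\right) = 5 + 31 \left(-21\right) = 5 - 651 = -646$)
$\sqrt{a{\left(62,6 + 4 s \right)} + p} = \sqrt{\left(-17 + 62\right) - 646} = \sqrt{45 - 646} = \sqrt{-601} = i \sqrt{601}$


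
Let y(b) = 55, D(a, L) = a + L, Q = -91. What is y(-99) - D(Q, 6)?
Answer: 140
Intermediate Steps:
D(a, L) = L + a
y(-99) - D(Q, 6) = 55 - (6 - 91) = 55 - 1*(-85) = 55 + 85 = 140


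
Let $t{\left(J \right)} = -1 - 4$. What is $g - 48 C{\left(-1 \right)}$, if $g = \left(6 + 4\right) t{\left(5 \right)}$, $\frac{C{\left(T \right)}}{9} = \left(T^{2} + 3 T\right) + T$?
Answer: $1246$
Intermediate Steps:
$C{\left(T \right)} = 9 T^{2} + 36 T$ ($C{\left(T \right)} = 9 \left(\left(T^{2} + 3 T\right) + T\right) = 9 \left(T^{2} + 4 T\right) = 9 T^{2} + 36 T$)
$t{\left(J \right)} = -5$
$g = -50$ ($g = \left(6 + 4\right) \left(-5\right) = 10 \left(-5\right) = -50$)
$g - 48 C{\left(-1 \right)} = -50 - 48 \cdot 9 \left(-1\right) \left(4 - 1\right) = -50 - 48 \cdot 9 \left(-1\right) 3 = -50 - -1296 = -50 + 1296 = 1246$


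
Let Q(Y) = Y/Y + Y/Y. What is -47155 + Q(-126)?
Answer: -47153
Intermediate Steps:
Q(Y) = 2 (Q(Y) = 1 + 1 = 2)
-47155 + Q(-126) = -47155 + 2 = -47153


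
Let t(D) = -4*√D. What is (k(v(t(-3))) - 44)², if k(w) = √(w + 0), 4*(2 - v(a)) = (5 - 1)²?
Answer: (44 - I*√2)² ≈ 1934.0 - 124.45*I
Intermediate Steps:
v(a) = -2 (v(a) = 2 - (5 - 1)²/4 = 2 - ¼*4² = 2 - ¼*16 = 2 - 4 = -2)
k(w) = √w
(k(v(t(-3))) - 44)² = (√(-2) - 44)² = (I*√2 - 44)² = (-44 + I*√2)²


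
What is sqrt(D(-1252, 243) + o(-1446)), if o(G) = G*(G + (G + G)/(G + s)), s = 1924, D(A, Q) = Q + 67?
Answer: sqrt(119952649270)/239 ≈ 1449.1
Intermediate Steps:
D(A, Q) = 67 + Q
o(G) = G*(G + 2*G/(1924 + G)) (o(G) = G*(G + (G + G)/(G + 1924)) = G*(G + (2*G)/(1924 + G)) = G*(G + 2*G/(1924 + G)))
sqrt(D(-1252, 243) + o(-1446)) = sqrt((67 + 243) + (-1446)**2*(1926 - 1446)/(1924 - 1446)) = sqrt(310 + 2090916*480/478) = sqrt(310 + 2090916*(1/478)*480) = sqrt(310 + 501819840/239) = sqrt(501893930/239) = sqrt(119952649270)/239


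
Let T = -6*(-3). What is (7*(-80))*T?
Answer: -10080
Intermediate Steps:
T = 18
(7*(-80))*T = (7*(-80))*18 = -560*18 = -10080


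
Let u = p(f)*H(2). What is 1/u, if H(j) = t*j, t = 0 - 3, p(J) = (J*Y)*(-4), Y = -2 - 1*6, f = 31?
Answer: -1/5952 ≈ -0.00016801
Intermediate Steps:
Y = -8 (Y = -2 - 6 = -8)
p(J) = 32*J (p(J) = (J*(-8))*(-4) = -8*J*(-4) = 32*J)
t = -3
H(j) = -3*j
u = -5952 (u = (32*31)*(-3*2) = 992*(-6) = -5952)
1/u = 1/(-5952) = -1/5952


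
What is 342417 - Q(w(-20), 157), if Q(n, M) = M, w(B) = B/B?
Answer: 342260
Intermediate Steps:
w(B) = 1
342417 - Q(w(-20), 157) = 342417 - 1*157 = 342417 - 157 = 342260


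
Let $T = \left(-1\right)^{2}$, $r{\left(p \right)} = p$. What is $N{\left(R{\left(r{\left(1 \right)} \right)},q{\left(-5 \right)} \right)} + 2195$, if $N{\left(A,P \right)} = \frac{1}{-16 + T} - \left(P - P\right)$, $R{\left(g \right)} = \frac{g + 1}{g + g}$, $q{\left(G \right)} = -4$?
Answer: $\frac{32924}{15} \approx 2194.9$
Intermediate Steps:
$T = 1$
$R{\left(g \right)} = \frac{1 + g}{2 g}$
$N{\left(A,P \right)} = - \frac{1}{15}$ ($N{\left(A,P \right)} = \frac{1}{-16 + 1} - \left(P - P\right) = \frac{1}{-15} - 0 = - \frac{1}{15} + 0 = - \frac{1}{15}$)
$N{\left(R{\left(r{\left(1 \right)} \right)},q{\left(-5 \right)} \right)} + 2195 = - \frac{1}{15} + 2195 = \frac{32924}{15}$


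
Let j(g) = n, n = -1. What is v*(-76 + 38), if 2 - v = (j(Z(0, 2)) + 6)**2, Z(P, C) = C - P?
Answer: 874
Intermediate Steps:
j(g) = -1
v = -23 (v = 2 - (-1 + 6)**2 = 2 - 1*5**2 = 2 - 1*25 = 2 - 25 = -23)
v*(-76 + 38) = -23*(-76 + 38) = -23*(-38) = 874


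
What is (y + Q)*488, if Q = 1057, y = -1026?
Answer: 15128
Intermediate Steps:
(y + Q)*488 = (-1026 + 1057)*488 = 31*488 = 15128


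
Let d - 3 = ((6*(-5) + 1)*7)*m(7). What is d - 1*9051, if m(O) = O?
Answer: -10469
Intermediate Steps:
d = -1418 (d = 3 + ((6*(-5) + 1)*7)*7 = 3 + ((-30 + 1)*7)*7 = 3 - 29*7*7 = 3 - 203*7 = 3 - 1421 = -1418)
d - 1*9051 = -1418 - 1*9051 = -1418 - 9051 = -10469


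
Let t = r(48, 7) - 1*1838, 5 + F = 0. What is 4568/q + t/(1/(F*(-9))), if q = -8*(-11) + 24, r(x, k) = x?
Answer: -1127129/14 ≈ -80509.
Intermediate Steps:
F = -5 (F = -5 + 0 = -5)
t = -1790 (t = 48 - 1*1838 = 48 - 1838 = -1790)
q = 112 (q = 88 + 24 = 112)
4568/q + t/(1/(F*(-9))) = 4568/112 - 1790*(-5*(-9)) = 4568*(1/112) - 1790/(1/45) = 571/14 - 1790/1/45 = 571/14 - 1790*45 = 571/14 - 80550 = -1127129/14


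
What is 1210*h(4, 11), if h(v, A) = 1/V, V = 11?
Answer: 110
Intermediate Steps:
h(v, A) = 1/11
1210*h(4, 11) = 1210*(1/11) = 110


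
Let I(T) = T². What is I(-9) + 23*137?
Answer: 3232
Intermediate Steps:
I(-9) + 23*137 = (-9)² + 23*137 = 81 + 3151 = 3232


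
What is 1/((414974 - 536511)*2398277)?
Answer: -1/291479391749 ≈ -3.4308e-12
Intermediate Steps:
1/((414974 - 536511)*2398277) = (1/2398277)/(-121537) = -1/121537*1/2398277 = -1/291479391749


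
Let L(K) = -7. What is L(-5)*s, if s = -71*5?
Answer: 2485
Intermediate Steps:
s = -355
L(-5)*s = -7*(-355) = 2485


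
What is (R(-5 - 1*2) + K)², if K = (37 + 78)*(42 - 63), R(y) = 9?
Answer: 5788836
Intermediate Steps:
K = -2415 (K = 115*(-21) = -2415)
(R(-5 - 1*2) + K)² = (9 - 2415)² = (-2406)² = 5788836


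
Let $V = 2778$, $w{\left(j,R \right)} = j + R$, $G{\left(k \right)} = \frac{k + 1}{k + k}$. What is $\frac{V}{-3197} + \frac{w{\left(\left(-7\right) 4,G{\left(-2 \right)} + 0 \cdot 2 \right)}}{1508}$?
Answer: $- \frac{17111763}{19284304} \approx -0.88734$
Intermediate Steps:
$G{\left(k \right)} = \frac{1 + k}{2 k}$
$w{\left(j,R \right)} = R + j$
$\frac{V}{-3197} + \frac{w{\left(\left(-7\right) 4,G{\left(-2 \right)} + 0 \cdot 2 \right)}}{1508} = \frac{2778}{-3197} + \frac{\left(\frac{1 - 2}{2 \left(-2\right)} + 0 \cdot 2\right) - 28}{1508} = 2778 \left(- \frac{1}{3197}\right) + \left(\left(\frac{1}{2} \left(- \frac{1}{2}\right) \left(-1\right) + 0\right) - 28\right) \frac{1}{1508} = - \frac{2778}{3197} + \left(\left(\frac{1}{4} + 0\right) - 28\right) \frac{1}{1508} = - \frac{2778}{3197} + \left(\frac{1}{4} - 28\right) \frac{1}{1508} = - \frac{2778}{3197} - \frac{111}{6032} = - \frac{17111763}{19284304}$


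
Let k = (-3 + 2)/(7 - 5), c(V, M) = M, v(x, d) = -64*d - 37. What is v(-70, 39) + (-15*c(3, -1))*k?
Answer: -5081/2 ≈ -2540.5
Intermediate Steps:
v(x, d) = -37 - 64*d
k = -1/2 ≈ -0.50000
v(-70, 39) + (-15*c(3, -1))*k = (-37 - 64*39) - 15*(-1)*(-1/2) = (-37 - 2496) + 15*(-1/2) = -2533 - 15/2 = -5081/2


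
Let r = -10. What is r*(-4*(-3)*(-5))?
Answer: 600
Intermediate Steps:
r*(-4*(-3)*(-5)) = -10*(-4*(-3))*(-5) = -120*(-5) = -10*(-60) = 600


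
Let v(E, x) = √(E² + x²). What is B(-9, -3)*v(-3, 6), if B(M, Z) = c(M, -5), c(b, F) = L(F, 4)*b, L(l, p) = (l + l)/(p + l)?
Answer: -270*√5 ≈ -603.74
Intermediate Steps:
L(l, p) = 2*l/(l + p) (L(l, p) = (2*l)/(l + p) = 2*l/(l + p))
c(b, F) = 2*F*b/(4 + F) (c(b, F) = (2*F/(F + 4))*b = (2*F/(4 + F))*b = 2*F*b/(4 + F))
B(M, Z) = 10*M (B(M, Z) = 2*(-5)*M/(4 - 5) = 2*(-5)*M/(-1) = 2*(-5)*M*(-1) = 10*M)
B(-9, -3)*v(-3, 6) = (10*(-9))*√((-3)² + 6²) = -90*√(9 + 36) = -270*√5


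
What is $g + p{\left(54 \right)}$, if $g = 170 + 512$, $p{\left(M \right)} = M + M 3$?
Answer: $898$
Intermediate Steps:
$p{\left(M \right)} = 4 M$ ($p{\left(M \right)} = M + 3 M = 4 M$)
$g = 682$
$g + p{\left(54 \right)} = 682 + 4 \cdot 54 = 682 + 216 = 898$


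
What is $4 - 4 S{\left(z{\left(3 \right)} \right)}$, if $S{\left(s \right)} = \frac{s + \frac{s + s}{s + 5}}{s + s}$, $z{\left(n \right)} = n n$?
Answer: $\frac{12}{7} \approx 1.7143$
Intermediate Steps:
$z{\left(n \right)} = n^{2}$
$S{\left(s \right)} = \frac{s + \frac{2 s}{5 + s}}{2 s}$
$4 - 4 S{\left(z{\left(3 \right)} \right)} = 4 - 4 \frac{7 + 3^{2}}{2 \left(5 + 3^{2}\right)} = 4 - 4 \frac{7 + 9}{2 \left(5 + 9\right)} = 4 - 4 \cdot \frac{1}{2} \cdot \frac{1}{14} \cdot 16 = 4 - \frac{16}{7} = \frac{12}{7}$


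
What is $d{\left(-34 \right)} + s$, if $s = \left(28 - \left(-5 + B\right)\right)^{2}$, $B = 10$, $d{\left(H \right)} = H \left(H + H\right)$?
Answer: $2841$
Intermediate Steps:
$d{\left(H \right)} = 2 H^{2}$ ($d{\left(H \right)} = H 2 H = 2 H^{2}$)
$s = 529$ ($s = \left(28 + \left(5 - 10\right)\right)^{2} = \left(28 - 5\right)^{2} = 23^{2} = 529$)
$d{\left(-34 \right)} + s = 2 \left(-34\right)^{2} + 529 = 2 \cdot 1156 + 529 = 2312 + 529 = 2841$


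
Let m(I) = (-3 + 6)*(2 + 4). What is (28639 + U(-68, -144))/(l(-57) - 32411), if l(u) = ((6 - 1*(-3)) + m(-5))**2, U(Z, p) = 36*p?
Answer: -23455/31682 ≈ -0.74033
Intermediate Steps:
m(I) = 18 (m(I) = 3*6 = 18)
l(u) = 729 (l(u) = ((6 - 1*(-3)) + 18)**2 = ((6 + 3) + 18)**2 = (9 + 18)**2 = 27**2 = 729)
(28639 + U(-68, -144))/(l(-57) - 32411) = (28639 + 36*(-144))/(729 - 32411) = (28639 - 5184)/(-31682) = 23455*(-1/31682) = -23455/31682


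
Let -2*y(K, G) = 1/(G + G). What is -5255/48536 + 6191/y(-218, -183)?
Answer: 219956021977/48536 ≈ 4.5318e+6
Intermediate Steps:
y(K, G) = -1/(4*G) (y(K, G) = -1/(2*(G + G)) = -1/(2*G)/2 = -1/(4*G))
-5255/48536 + 6191/y(-218, -183) = -5255/48536 + 6191/((-1/4/(-183))) = -5255*1/48536 + 6191/((-1/4*(-1/183))) = -5255/48536 + 6191/(1/732) = -5255/48536 + 6191*732 = -5255/48536 + 4531812 = 219956021977/48536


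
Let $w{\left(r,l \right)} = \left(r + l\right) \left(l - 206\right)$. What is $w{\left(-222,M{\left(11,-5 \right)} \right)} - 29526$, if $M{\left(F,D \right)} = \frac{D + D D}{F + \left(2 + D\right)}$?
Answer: $\frac{60569}{4} \approx 15142.0$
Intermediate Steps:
$M{\left(F,D \right)} = \frac{D + D^{2}}{2 + D + F}$
$w{\left(r,l \right)} = \left(-206 + l\right) \left(l + r\right)$ ($w{\left(r,l \right)} = \left(l + r\right) \left(-206 + l\right) = \left(-206 + l\right) \left(l + r\right)$)
$w{\left(-222,M{\left(11,-5 \right)} \right)} - 29526 = \left(\left(- \frac{5 \left(1 - 5\right)}{2 - 5 + 11}\right)^{2} - 206 \left(- \frac{5 \left(1 - 5\right)}{2 - 5 + 11}\right) - -45732 + - \frac{5 \left(1 - 5\right)}{2 - 5 + 11} \left(-222\right)\right) - 29526 = \left(\left(\left(-5\right) \frac{1}{8} \left(-4\right)\right)^{2} - 206 \left(\left(-5\right) \frac{1}{8} \left(-4\right)\right) + 45732 + \left(-5\right) \frac{1}{8} \left(-4\right) \left(-222\right)\right) - 29526 = \left(\left(\frac{5}{2}\right)^{2} - 515 + 45732 + \frac{5}{2} \left(-222\right)\right) - 29526 = \left(\frac{25}{4} - 515 + 45732 - 555\right) - 29526 = \frac{178673}{4} - 29526 = \frac{60569}{4}$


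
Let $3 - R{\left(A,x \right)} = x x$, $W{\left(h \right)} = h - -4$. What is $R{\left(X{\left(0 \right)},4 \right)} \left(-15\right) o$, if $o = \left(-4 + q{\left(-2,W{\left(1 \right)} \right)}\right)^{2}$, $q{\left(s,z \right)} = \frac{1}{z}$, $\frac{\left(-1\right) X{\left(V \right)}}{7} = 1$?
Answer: $\frac{14079}{5} \approx 2815.8$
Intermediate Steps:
$W{\left(h \right)} = 4 + h$ ($W{\left(h \right)} = h + 4 = 4 + h$)
$X{\left(V \right)} = -7$ ($X{\left(V \right)} = \left(-7\right) 1 = -7$)
$R{\left(A,x \right)} = 3 - x^{2}$ ($R{\left(A,x \right)} = 3 - x x = 3 - x^{2}$)
$o = \frac{361}{25}$ ($o = \left(-4 + \frac{1}{4 + 1}\right)^{2} = \left(-4 + \frac{1}{5}\right)^{2} = \left(- \frac{19}{5}\right)^{2} = \frac{361}{25} \approx 14.44$)
$R{\left(X{\left(0 \right)},4 \right)} \left(-15\right) o = \left(3 - 4^{2}\right) \left(-15\right) \frac{361}{25} = \left(3 - 16\right) \left(-15\right) \frac{361}{25} = \left(-13\right) \left(-15\right) \frac{361}{25} = 195 \cdot \frac{361}{25} = \frac{14079}{5}$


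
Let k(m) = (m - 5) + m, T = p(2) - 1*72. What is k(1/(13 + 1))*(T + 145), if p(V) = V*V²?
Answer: -2754/7 ≈ -393.43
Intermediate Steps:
p(V) = V³
T = -64 (T = 2³ - 1*72 = 8 - 72 = -64)
k(m) = -5 + 2*m (k(m) = (-5 + m) + m = -5 + 2*m)
k(1/(13 + 1))*(T + 145) = (-5 + 2/(13 + 1))*(-64 + 145) = (-5 + 2/14)*81 = (-5 + 2*(1/14))*81 = (-5 + ⅐)*81 = -34/7*81 = -2754/7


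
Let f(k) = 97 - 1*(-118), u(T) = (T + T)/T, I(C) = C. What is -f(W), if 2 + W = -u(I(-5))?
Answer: -215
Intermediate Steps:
u(T) = 2 (u(T) = (2*T)/T = 2)
W = -4 (W = -2 - 1*2 = -2 - 2 = -4)
f(k) = 215 (f(k) = 97 + 118 = 215)
-f(W) = -1*215 = -215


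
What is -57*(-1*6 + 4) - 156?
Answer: -42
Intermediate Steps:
-57*(-1*6 + 4) - 156 = -57*(-6 + 4) - 156 = -57*(-2) - 156 = 114 - 156 = -42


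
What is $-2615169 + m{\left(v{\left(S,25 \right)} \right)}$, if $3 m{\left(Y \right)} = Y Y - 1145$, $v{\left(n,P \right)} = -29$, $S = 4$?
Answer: $- \frac{7845811}{3} \approx -2.6153 \cdot 10^{6}$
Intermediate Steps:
$m{\left(Y \right)} = - \frac{1145}{3} + \frac{Y^{2}}{3}$ ($m{\left(Y \right)} = \frac{Y Y - 1145}{3} = \frac{Y^{2} - 1145}{3} = \frac{-1145 + Y^{2}}{3} = - \frac{1145}{3} + \frac{Y^{2}}{3}$)
$-2615169 + m{\left(v{\left(S,25 \right)} \right)} = -2615169 - \left(\frac{1145}{3} - \frac{\left(-29\right)^{2}}{3}\right) = -2615169 + \left(- \frac{1145}{3} + \frac{1}{3} \cdot 841\right) = -2615169 + \left(- \frac{1145}{3} + \frac{841}{3}\right) = -2615169 - \frac{304}{3} = - \frac{7845811}{3}$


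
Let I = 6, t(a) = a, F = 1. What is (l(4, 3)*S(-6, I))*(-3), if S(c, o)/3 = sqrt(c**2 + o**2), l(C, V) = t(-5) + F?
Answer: 216*sqrt(2) ≈ 305.47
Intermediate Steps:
l(C, V) = -4 (l(C, V) = -5 + 1 = -4)
S(c, o) = 3*sqrt(c**2 + o**2)
(l(4, 3)*S(-6, I))*(-3) = -12*sqrt((-6)**2 + 6**2)*(-3) = -12*sqrt(36 + 36)*(-3) = -12*sqrt(72)*(-3) = -12*6*sqrt(2)*(-3) = -72*sqrt(2)*(-3) = 216*sqrt(2)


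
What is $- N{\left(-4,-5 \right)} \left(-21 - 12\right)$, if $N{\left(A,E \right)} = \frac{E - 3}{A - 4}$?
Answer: $33$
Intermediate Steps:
$N{\left(A,E \right)} = \frac{-3 + E}{-4 + A}$
$- N{\left(-4,-5 \right)} \left(-21 - 12\right) = - \frac{-3 - 5}{-4 - 4} \left(-21 - 12\right) = - \frac{-8}{-8} \left(-21 - 12\right) = - \frac{\left(-1\right) \left(-8\right)}{8} \left(-33\right) = \left(-1\right) 1 \left(-33\right) = \left(-1\right) \left(-33\right) = 33$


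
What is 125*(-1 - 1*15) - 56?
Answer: -2056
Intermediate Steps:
125*(-1 - 1*15) - 56 = 125*(-1 - 15) - 56 = 125*(-16) - 56 = -2000 - 56 = -2056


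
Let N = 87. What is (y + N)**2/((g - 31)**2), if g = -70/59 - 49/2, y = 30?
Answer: 190605636/44742721 ≈ 4.2600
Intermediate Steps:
g = -3031/118 (g = -70*1/59 - 49*1/2 = -70/59 - 49/2 = -3031/118 ≈ -25.686)
(y + N)**2/((g - 31)**2) = (30 + 87)**2/((-3031/118 - 31)**2) = 117**2/((-6689/118)**2) = 13689/(44742721/13924) = 13689*(13924/44742721) = 190605636/44742721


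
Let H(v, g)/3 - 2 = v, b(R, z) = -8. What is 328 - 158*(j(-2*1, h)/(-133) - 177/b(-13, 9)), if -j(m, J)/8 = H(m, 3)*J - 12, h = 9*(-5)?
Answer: -1624571/532 ≈ -3053.7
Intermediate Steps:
h = -45
H(v, g) = 6 + 3*v
j(m, J) = 96 - 8*J*(6 + 3*m) (j(m, J) = -8*((6 + 3*m)*J - 12) = -8*(J*(6 + 3*m) - 12) = -8*(-12 + J*(6 + 3*m)) = 96 - 8*J*(6 + 3*m))
328 - 158*(j(-2*1, h)/(-133) - 177/b(-13, 9)) = 328 - 158*((96 - 24*(-45)*(2 - 2*1))/(-133) - 177/(-8)) = 328 - 158*((96 - 24*(-45)*(2 - 2))*(-1/133) - 177*(-1/8)) = 328 - 158*((96 - 24*(-45)*0)*(-1/133) + 177/8) = 328 - 158*((96 + 0)*(-1/133) + 177/8) = 328 - 158*(96*(-1/133) + 177/8) = 328 - 158*(-96/133 + 177/8) = 328 - 158*22773/1064 = 328 - 1799067/532 = -1624571/532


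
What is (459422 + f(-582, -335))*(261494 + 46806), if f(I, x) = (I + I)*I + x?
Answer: 350393740500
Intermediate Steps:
f(I, x) = x + 2*I**2 (f(I, x) = (2*I)*I + x = 2*I**2 + x = x + 2*I**2)
(459422 + f(-582, -335))*(261494 + 46806) = (459422 + (-335 + 2*(-582)**2))*(261494 + 46806) = (459422 + (-335 + 2*338724))*308300 = (459422 + (-335 + 677448))*308300 = (459422 + 677113)*308300 = 1136535*308300 = 350393740500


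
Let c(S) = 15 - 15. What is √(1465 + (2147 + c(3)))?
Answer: 2*√903 ≈ 60.100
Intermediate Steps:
c(S) = 0
√(1465 + (2147 + c(3))) = √(1465 + (2147 + 0)) = √(1465 + 2147) = √3612 = 2*√903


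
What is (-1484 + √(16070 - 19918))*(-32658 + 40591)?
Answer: -11772572 + 15866*I*√962 ≈ -1.1773e+7 + 4.921e+5*I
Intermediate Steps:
(-1484 + √(16070 - 19918))*(-32658 + 40591) = (-1484 + √(-3848))*7933 = (-1484 + 2*I*√962)*7933 = -11772572 + 15866*I*√962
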